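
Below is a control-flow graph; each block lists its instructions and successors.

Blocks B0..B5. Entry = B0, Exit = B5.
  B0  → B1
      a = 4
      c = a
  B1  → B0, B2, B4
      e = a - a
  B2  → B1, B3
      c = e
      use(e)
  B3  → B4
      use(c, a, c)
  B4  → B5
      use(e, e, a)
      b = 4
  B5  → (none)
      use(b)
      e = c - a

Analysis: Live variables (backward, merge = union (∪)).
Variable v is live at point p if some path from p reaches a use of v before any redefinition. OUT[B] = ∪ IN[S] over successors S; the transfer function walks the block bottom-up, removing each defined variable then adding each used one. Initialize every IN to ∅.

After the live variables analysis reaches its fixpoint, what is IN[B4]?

Per-block solution:
  B0:   IN={}   OUT={a, c}
  B1:   IN={a, c}   OUT={a, c, e}
  B2:   IN={a, e}   OUT={a, c, e}
  B3:   IN={a, c, e}   OUT={a, c, e}
  B4:   IN={a, c, e}   OUT={a, b, c}
  B5:   IN={a, b, c}   OUT={}

Merge at B4: OUT[B4] = IN[B5] = {a, b, c}
Applying B4's transfer function to that OUT value gives IN[B4] (row B4 above).

Answer: {a, c, e}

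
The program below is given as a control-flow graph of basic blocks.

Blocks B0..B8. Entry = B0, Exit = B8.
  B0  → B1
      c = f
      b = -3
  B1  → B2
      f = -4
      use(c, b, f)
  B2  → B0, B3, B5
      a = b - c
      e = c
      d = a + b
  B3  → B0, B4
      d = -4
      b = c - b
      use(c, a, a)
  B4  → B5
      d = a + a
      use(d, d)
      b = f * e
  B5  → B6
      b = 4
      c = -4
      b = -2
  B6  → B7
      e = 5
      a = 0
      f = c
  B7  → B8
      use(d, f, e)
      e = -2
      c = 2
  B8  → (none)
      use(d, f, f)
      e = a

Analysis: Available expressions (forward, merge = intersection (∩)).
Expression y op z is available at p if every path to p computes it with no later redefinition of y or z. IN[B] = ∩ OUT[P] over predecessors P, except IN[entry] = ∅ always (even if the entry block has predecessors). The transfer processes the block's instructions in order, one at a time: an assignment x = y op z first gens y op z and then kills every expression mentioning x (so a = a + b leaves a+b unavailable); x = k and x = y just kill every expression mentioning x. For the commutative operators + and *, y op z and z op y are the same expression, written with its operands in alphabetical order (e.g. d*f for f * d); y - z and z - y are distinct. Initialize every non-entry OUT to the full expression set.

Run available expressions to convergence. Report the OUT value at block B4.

Converged values:
  B0:  IN={}  OUT={}
  B1:  IN={}  OUT={}
  B2:  IN={}  OUT={a+b, b-c}
  B3:  IN={a+b, b-c}  OUT={}
  B4:  IN={}  OUT={a+a, e*f}
  B5:  IN={}  OUT={}
  B6:  IN={}  OUT={}
  B7:  IN={}  OUT={}
  B8:  IN={}  OUT={}

Merge at B4: IN[B4] = OUT[B3] = {}
Applying B4's transfer function to that IN value gives OUT[B4] (row B4 above).

Answer: {a+a, e*f}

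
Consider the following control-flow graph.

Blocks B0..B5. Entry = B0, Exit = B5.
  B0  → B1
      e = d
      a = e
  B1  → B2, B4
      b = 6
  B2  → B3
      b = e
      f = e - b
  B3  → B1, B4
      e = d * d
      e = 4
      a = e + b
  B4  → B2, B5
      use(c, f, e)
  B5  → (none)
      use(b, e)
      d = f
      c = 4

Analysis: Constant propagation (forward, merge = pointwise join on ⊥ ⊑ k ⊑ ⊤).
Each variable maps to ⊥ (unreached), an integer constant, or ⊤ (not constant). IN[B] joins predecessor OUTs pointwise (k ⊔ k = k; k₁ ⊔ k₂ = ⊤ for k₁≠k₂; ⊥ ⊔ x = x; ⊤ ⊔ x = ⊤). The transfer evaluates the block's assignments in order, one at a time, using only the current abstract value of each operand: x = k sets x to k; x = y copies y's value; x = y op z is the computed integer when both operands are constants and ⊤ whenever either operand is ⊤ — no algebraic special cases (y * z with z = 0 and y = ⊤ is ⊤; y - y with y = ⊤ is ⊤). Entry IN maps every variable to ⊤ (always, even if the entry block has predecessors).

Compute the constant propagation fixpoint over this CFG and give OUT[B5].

Answer: {a: ⊤, b: ⊤, c: 4, d: ⊤, e: ⊤, f: ⊤}

Derivation:
Converged values:
  B0:  IN=(all ⊤)  OUT=(all ⊤)
  B1:  IN=(all ⊤)  OUT={b:6; rest ⊤}
  B2:  IN=(all ⊤)  OUT=(all ⊤)
  B3:  IN=(all ⊤)  OUT={e:4; rest ⊤}
  B4:  IN=(all ⊤)  OUT=(all ⊤)
  B5:  IN=(all ⊤)  OUT={c:4; rest ⊤}

Merge at B5: IN[B5] = OUT[B4] = {a: ⊤, b: ⊤, c: ⊤, d: ⊤, e: ⊤, f: ⊤}
Applying B5's transfer function to that IN value gives OUT[B5] (row B5 above).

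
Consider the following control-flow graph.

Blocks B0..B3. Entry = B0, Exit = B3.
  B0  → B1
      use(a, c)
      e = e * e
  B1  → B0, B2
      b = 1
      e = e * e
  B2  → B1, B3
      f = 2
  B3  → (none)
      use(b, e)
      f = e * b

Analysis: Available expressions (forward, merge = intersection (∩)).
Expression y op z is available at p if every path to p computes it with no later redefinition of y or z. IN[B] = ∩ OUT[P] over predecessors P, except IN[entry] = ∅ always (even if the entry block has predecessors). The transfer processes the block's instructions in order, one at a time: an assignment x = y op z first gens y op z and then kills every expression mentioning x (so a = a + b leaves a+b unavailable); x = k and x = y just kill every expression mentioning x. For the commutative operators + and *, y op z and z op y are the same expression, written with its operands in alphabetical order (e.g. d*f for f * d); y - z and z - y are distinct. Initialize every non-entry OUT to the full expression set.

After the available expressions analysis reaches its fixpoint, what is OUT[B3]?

Answer: {b*e}

Derivation:
Converged values:
  B0: | IN={} | OUT={}
  B1: | IN={} | OUT={}
  B2: | IN={} | OUT={}
  B3: | IN={} | OUT={b*e}

Merge at B3: IN[B3] = OUT[B2] = {}
Applying B3's transfer function to that IN value gives OUT[B3] (row B3 above).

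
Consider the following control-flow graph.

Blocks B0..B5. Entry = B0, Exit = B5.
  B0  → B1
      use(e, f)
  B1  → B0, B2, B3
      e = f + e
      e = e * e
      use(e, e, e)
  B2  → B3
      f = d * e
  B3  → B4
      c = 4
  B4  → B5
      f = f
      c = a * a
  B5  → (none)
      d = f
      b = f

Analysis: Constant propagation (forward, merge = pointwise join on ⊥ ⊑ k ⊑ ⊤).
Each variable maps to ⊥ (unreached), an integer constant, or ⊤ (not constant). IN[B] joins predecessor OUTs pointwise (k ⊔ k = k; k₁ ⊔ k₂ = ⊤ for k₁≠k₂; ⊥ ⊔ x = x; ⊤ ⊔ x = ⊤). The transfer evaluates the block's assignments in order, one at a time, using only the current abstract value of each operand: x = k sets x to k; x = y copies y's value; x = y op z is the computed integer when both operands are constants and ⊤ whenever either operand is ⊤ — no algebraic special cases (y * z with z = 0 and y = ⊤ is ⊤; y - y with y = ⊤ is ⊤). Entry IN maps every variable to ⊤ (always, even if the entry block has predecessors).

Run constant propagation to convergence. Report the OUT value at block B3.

Answer: {a: ⊤, b: ⊤, c: 4, d: ⊤, e: ⊤, f: ⊤}

Working:
Converged values:
  B0:  IN=(all ⊤)  OUT=(all ⊤)
  B1:  IN=(all ⊤)  OUT=(all ⊤)
  B2:  IN=(all ⊤)  OUT=(all ⊤)
  B3:  IN=(all ⊤)  OUT={c:4; rest ⊤}
  B4:  IN={c:4; rest ⊤}  OUT=(all ⊤)
  B5:  IN=(all ⊤)  OUT=(all ⊤)

Merge at B3: IN[B3] = OUT[B1] ⊔ OUT[B2] = {a: ⊤, b: ⊤, c: ⊤, d: ⊤, e: ⊤, f: ⊤}
Applying B3's transfer function to that IN value gives OUT[B3] (row B3 above).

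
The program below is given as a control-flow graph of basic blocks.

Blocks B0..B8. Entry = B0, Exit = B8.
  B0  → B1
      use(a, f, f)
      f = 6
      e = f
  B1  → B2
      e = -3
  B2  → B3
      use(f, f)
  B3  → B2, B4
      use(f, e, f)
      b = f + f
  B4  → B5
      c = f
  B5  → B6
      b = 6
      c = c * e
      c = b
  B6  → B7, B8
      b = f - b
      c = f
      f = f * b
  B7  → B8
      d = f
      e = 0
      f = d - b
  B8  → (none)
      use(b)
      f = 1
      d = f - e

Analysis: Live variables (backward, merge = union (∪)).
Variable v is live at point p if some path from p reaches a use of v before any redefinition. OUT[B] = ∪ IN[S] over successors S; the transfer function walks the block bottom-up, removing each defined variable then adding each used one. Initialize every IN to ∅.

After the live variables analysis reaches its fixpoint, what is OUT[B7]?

Answer: {b, e}

Trace:
Converged values:
  B0:  IN={a, f}  OUT={f}
  B1:  IN={f}  OUT={e, f}
  B2:  IN={e, f}  OUT={e, f}
  B3:  IN={e, f}  OUT={e, f}
  B4:  IN={e, f}  OUT={c, e, f}
  B5:  IN={c, e, f}  OUT={b, e, f}
  B6:  IN={b, e, f}  OUT={b, e, f}
  B7:  IN={b, f}  OUT={b, e}
  B8:  IN={b, e}  OUT={}

Merge at B7: OUT[B7] = IN[B8] = {b, e}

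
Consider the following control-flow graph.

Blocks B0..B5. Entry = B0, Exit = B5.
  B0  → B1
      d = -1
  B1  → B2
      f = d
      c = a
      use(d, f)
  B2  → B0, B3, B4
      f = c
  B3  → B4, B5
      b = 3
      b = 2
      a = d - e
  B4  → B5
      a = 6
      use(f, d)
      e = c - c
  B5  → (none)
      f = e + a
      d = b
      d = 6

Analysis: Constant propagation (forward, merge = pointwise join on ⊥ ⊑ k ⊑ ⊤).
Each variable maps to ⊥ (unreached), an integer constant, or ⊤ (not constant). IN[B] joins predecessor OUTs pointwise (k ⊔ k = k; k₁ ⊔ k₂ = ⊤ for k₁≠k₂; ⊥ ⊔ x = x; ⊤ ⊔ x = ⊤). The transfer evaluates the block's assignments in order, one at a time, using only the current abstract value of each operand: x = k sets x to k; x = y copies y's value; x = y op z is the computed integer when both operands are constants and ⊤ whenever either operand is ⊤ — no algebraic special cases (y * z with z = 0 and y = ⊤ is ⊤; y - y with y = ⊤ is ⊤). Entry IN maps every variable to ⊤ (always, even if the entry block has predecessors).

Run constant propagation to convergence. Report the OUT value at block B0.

Converged values:
  B0:  IN=(all ⊤)  OUT={d:-1; rest ⊤}
  B1:  IN={d:-1; rest ⊤}  OUT={d:-1, f:-1; rest ⊤}
  B2:  IN={d:-1, f:-1; rest ⊤}  OUT={d:-1; rest ⊤}
  B3:  IN={d:-1; rest ⊤}  OUT={b:2, d:-1; rest ⊤}
  B4:  IN={d:-1; rest ⊤}  OUT={a:6, d:-1; rest ⊤}
  B5:  IN={d:-1; rest ⊤}  OUT={d:6; rest ⊤}

Merge at B0 (entry node, so the boundary value (all ⊤) is joined with the incoming edge(s)): IN[B0] = (all ⊤) ⊔ OUT[B2] = {a: ⊤, b: ⊤, c: ⊤, d: ⊤, e: ⊤, f: ⊤}
Applying B0's transfer function to that IN value gives OUT[B0] (row B0 above).

Answer: {a: ⊤, b: ⊤, c: ⊤, d: -1, e: ⊤, f: ⊤}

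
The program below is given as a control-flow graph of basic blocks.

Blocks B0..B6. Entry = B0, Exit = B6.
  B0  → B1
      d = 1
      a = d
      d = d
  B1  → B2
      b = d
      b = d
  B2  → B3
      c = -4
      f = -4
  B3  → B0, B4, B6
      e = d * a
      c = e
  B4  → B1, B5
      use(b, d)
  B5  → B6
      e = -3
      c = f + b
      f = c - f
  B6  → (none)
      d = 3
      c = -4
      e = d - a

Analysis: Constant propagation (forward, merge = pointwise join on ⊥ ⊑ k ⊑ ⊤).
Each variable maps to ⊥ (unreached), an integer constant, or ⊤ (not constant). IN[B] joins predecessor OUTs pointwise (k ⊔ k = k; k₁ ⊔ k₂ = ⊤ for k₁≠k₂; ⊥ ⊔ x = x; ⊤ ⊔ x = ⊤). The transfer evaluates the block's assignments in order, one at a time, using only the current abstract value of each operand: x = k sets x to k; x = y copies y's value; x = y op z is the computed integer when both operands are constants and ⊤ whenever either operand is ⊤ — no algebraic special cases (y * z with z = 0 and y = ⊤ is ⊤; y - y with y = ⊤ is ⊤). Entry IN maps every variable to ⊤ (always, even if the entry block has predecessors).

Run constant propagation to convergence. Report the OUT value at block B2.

Answer: {a: 1, b: 1, c: -4, d: 1, e: ⊤, f: -4}

Trace:
Converged values:
  B0:  IN=(all ⊤)  OUT={a:1, d:1; rest ⊤}
  B1:  IN={a:1, d:1; rest ⊤}  OUT={a:1, b:1, d:1; rest ⊤}
  B2:  IN={a:1, b:1, d:1; rest ⊤}  OUT={a:1, b:1, c:-4, d:1, f:-4; rest ⊤}
  B3:  IN={a:1, b:1, c:-4, d:1, f:-4; rest ⊤}  OUT={a:1, b:1, c:1, d:1, e:1, f:-4; rest ⊤}
  B4:  IN={a:1, b:1, c:1, d:1, e:1, f:-4; rest ⊤}  OUT={a:1, b:1, c:1, d:1, e:1, f:-4; rest ⊤}
  B5:  IN={a:1, b:1, c:1, d:1, e:1, f:-4; rest ⊤}  OUT={a:1, b:1, c:-3, d:1, e:-3, f:1; rest ⊤}
  B6:  IN={a:1, b:1, d:1; rest ⊤}  OUT={a:1, b:1, c:-4, d:3, e:2; rest ⊤}

Merge at B2: IN[B2] = OUT[B1] = {a: 1, b: 1, c: ⊤, d: 1, e: ⊤, f: ⊤}
Applying B2's transfer function to that IN value gives OUT[B2] (row B2 above).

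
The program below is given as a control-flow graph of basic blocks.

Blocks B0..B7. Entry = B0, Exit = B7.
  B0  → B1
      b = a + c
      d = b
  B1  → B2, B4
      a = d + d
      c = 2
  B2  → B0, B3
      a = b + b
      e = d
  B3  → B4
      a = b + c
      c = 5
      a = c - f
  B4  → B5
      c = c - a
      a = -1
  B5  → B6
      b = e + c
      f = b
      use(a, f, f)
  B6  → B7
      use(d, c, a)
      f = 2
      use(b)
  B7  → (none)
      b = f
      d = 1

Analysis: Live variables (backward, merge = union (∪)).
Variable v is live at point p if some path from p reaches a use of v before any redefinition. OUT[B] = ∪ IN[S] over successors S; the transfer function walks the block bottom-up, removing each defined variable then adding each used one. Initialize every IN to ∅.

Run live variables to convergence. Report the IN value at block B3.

Answer: {b, c, d, e, f}

Working:
Converged values:
  B0:   IN={a, c, e, f}   OUT={b, d, e, f}
  B1:   IN={b, d, e, f}   OUT={a, b, c, d, e, f}
  B2:   IN={b, c, d, f}   OUT={a, b, c, d, e, f}
  B3:   IN={b, c, d, e, f}   OUT={a, c, d, e}
  B4:   IN={a, c, d, e}   OUT={a, c, d, e}
  B5:   IN={a, c, d, e}   OUT={a, b, c, d}
  B6:   IN={a, b, c, d}   OUT={f}
  B7:   IN={f}   OUT={}

Merge at B3: OUT[B3] = IN[B4] = {a, c, d, e}
Applying B3's transfer function to that OUT value gives IN[B3] (row B3 above).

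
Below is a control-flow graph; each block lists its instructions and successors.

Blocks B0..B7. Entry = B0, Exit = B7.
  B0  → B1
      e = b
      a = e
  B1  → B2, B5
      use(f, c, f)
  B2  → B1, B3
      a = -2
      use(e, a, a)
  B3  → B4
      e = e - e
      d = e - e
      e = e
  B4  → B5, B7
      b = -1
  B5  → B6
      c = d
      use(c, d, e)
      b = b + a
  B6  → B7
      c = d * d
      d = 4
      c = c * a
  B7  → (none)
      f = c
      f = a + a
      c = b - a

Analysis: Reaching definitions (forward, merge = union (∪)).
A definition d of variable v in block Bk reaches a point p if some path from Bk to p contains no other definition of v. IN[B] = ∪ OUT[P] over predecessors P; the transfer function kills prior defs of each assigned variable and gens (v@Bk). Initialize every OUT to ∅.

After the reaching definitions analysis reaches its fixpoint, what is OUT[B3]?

Converged values:
  B0:  IN={}  OUT={a@B0, e@B0}
  B1:  IN={a@B0, a@B2, e@B0}  OUT={a@B0, a@B2, e@B0}
  B2:  IN={a@B0, a@B2, e@B0}  OUT={a@B2, e@B0}
  B3:  IN={a@B2, e@B0}  OUT={a@B2, d@B3, e@B3}
  B4:  IN={a@B2, d@B3, e@B3}  OUT={a@B2, b@B4, d@B3, e@B3}
  B5:  IN={a@B0, a@B2, b@B4, d@B3, e@B0, e@B3}  OUT={a@B0, a@B2, b@B5, c@B5, d@B3, e@B0, e@B3}
  B6:  IN={a@B0, a@B2, b@B5, c@B5, d@B3, e@B0, e@B3}  OUT={a@B0, a@B2, b@B5, c@B6, d@B6, e@B0, e@B3}
  B7:  IN={a@B0, a@B2, b@B4, b@B5, c@B6, d@B3, d@B6, e@B0, e@B3}  OUT={a@B0, a@B2, b@B4, b@B5, c@B7, d@B3, d@B6, e@B0, e@B3, f@B7}

Merge at B3: IN[B3] = OUT[B2] = {a@B2, e@B0}
Applying B3's transfer function to that IN value gives OUT[B3] (row B3 above).

Answer: {a@B2, d@B3, e@B3}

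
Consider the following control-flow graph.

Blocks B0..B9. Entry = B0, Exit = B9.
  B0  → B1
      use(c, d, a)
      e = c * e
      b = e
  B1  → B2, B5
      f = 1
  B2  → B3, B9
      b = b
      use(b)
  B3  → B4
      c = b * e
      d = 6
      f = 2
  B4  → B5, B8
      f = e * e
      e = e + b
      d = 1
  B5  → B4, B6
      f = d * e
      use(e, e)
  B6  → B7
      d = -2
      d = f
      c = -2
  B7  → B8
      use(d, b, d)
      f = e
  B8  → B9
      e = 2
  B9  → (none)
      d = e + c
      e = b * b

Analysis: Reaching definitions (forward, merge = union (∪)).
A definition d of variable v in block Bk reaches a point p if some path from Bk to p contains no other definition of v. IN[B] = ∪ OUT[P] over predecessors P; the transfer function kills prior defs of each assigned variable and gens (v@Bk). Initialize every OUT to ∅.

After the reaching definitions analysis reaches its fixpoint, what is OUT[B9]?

Answer: {b@B0, b@B2, c@B3, c@B6, d@B9, e@B9, f@B1, f@B4, f@B7}

Derivation:
Fixpoint table:
  B0: | IN={} | OUT={b@B0, e@B0}
  B1: | IN={b@B0, e@B0} | OUT={b@B0, e@B0, f@B1}
  B2: | IN={b@B0, e@B0, f@B1} | OUT={b@B2, e@B0, f@B1}
  B3: | IN={b@B2, e@B0, f@B1} | OUT={b@B2, c@B3, d@B3, e@B0, f@B3}
  B4: | IN={b@B0, b@B2, c@B3, d@B3, d@B4, e@B0, e@B4, f@B3, f@B5} | OUT={b@B0, b@B2, c@B3, d@B4, e@B4, f@B4}
  B5: | IN={b@B0, b@B2, c@B3, d@B4, e@B0, e@B4, f@B1, f@B4} | OUT={b@B0, b@B2, c@B3, d@B4, e@B0, e@B4, f@B5}
  B6: | IN={b@B0, b@B2, c@B3, d@B4, e@B0, e@B4, f@B5} | OUT={b@B0, b@B2, c@B6, d@B6, e@B0, e@B4, f@B5}
  B7: | IN={b@B0, b@B2, c@B6, d@B6, e@B0, e@B4, f@B5} | OUT={b@B0, b@B2, c@B6, d@B6, e@B0, e@B4, f@B7}
  B8: | IN={b@B0, b@B2, c@B3, c@B6, d@B4, d@B6, e@B0, e@B4, f@B4, f@B7} | OUT={b@B0, b@B2, c@B3, c@B6, d@B4, d@B6, e@B8, f@B4, f@B7}
  B9: | IN={b@B0, b@B2, c@B3, c@B6, d@B4, d@B6, e@B0, e@B8, f@B1, f@B4, f@B7} | OUT={b@B0, b@B2, c@B3, c@B6, d@B9, e@B9, f@B1, f@B4, f@B7}

Merge at B9: IN[B9] = OUT[B2] ⊔ OUT[B8] = {b@B0, b@B2, c@B3, c@B6, d@B4, d@B6, e@B0, e@B8, f@B1, f@B4, f@B7}
Applying B9's transfer function to that IN value gives OUT[B9] (row B9 above).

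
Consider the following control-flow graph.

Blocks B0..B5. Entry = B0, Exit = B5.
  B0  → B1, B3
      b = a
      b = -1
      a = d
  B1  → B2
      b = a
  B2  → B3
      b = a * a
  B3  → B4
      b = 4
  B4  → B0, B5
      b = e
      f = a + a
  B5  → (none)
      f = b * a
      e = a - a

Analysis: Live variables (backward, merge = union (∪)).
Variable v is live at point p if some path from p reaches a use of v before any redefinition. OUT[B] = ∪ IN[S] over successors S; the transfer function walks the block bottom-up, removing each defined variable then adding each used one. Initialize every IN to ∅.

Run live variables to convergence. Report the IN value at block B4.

Converged values:
  B0: | IN={a, d, e} | OUT={a, d, e}
  B1: | IN={a, d, e} | OUT={a, d, e}
  B2: | IN={a, d, e} | OUT={a, d, e}
  B3: | IN={a, d, e} | OUT={a, d, e}
  B4: | IN={a, d, e} | OUT={a, b, d, e}
  B5: | IN={a, b} | OUT={}

Merge at B4: OUT[B4] = IN[B0] ⊔ IN[B5] = {a, b, d, e}
Applying B4's transfer function to that OUT value gives IN[B4] (row B4 above).

Answer: {a, d, e}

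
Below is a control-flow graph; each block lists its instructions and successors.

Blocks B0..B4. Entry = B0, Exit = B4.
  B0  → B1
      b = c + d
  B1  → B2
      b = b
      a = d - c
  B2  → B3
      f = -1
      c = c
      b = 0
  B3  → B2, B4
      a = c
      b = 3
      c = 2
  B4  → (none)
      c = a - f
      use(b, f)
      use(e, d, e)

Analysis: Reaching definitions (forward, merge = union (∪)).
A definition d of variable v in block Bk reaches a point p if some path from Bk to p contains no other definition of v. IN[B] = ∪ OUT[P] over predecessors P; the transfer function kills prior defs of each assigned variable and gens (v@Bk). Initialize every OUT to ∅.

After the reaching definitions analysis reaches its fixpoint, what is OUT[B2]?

Converged values:
  B0:   IN={}   OUT={b@B0}
  B1:   IN={b@B0}   OUT={a@B1, b@B1}
  B2:   IN={a@B1, a@B3, b@B1, b@B3, c@B3, f@B2}   OUT={a@B1, a@B3, b@B2, c@B2, f@B2}
  B3:   IN={a@B1, a@B3, b@B2, c@B2, f@B2}   OUT={a@B3, b@B3, c@B3, f@B2}
  B4:   IN={a@B3, b@B3, c@B3, f@B2}   OUT={a@B3, b@B3, c@B4, f@B2}

Merge at B2: IN[B2] = OUT[B1] ⊔ OUT[B3] = {a@B1, a@B3, b@B1, b@B3, c@B3, f@B2}
Applying B2's transfer function to that IN value gives OUT[B2] (row B2 above).

Answer: {a@B1, a@B3, b@B2, c@B2, f@B2}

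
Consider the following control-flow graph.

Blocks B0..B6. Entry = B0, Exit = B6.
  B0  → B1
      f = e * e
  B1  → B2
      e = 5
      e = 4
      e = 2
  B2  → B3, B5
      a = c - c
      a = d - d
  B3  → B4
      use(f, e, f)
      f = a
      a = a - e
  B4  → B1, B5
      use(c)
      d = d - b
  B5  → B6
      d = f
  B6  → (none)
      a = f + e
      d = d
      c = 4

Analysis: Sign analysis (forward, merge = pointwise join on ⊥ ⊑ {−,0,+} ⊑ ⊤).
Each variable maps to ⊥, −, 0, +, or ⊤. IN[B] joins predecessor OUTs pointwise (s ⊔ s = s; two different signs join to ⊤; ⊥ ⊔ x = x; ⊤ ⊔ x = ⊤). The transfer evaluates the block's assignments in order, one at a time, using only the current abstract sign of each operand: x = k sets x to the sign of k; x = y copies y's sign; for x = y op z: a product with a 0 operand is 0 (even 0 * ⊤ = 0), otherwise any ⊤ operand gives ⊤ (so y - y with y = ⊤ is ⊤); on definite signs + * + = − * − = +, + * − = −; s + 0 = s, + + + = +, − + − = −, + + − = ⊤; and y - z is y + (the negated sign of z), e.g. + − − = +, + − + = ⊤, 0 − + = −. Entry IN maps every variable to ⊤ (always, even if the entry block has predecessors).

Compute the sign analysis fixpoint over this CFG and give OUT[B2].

Answer: {a: ⊤, b: ⊤, c: ⊤, d: ⊤, e: +, f: ⊤}

Working:
Converged values:
  B0:  IN=(all ⊤)  OUT=(all ⊤)
  B1:  IN=(all ⊤)  OUT={e:+; rest ⊤}
  B2:  IN={e:+; rest ⊤}  OUT={e:+; rest ⊤}
  B3:  IN={e:+; rest ⊤}  OUT={e:+; rest ⊤}
  B4:  IN={e:+; rest ⊤}  OUT={e:+; rest ⊤}
  B5:  IN={e:+; rest ⊤}  OUT={e:+; rest ⊤}
  B6:  IN={e:+; rest ⊤}  OUT={c:+, e:+; rest ⊤}

Merge at B2: IN[B2] = OUT[B1] = {a: ⊤, b: ⊤, c: ⊤, d: ⊤, e: +, f: ⊤}
Applying B2's transfer function to that IN value gives OUT[B2] (row B2 above).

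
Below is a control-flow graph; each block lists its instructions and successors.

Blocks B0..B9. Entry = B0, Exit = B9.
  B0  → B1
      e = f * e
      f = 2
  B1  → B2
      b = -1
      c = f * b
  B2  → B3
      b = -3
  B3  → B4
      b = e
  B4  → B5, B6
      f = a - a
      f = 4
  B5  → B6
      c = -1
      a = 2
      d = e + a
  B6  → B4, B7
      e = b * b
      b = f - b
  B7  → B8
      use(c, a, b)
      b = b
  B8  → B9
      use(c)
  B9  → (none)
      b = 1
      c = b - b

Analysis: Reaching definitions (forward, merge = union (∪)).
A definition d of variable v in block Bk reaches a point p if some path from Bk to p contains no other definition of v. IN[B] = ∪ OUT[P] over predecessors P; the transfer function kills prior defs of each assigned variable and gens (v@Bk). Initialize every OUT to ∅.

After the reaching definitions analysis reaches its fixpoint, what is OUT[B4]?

Answer: {a@B5, b@B3, b@B6, c@B1, c@B5, d@B5, e@B0, e@B6, f@B4}

Trace:
Fixpoint table:
  B0:  IN={}  OUT={e@B0, f@B0}
  B1:  IN={e@B0, f@B0}  OUT={b@B1, c@B1, e@B0, f@B0}
  B2:  IN={b@B1, c@B1, e@B0, f@B0}  OUT={b@B2, c@B1, e@B0, f@B0}
  B3:  IN={b@B2, c@B1, e@B0, f@B0}  OUT={b@B3, c@B1, e@B0, f@B0}
  B4:  IN={a@B5, b@B3, b@B6, c@B1, c@B5, d@B5, e@B0, e@B6, f@B0, f@B4}  OUT={a@B5, b@B3, b@B6, c@B1, c@B5, d@B5, e@B0, e@B6, f@B4}
  B5:  IN={a@B5, b@B3, b@B6, c@B1, c@B5, d@B5, e@B0, e@B6, f@B4}  OUT={a@B5, b@B3, b@B6, c@B5, d@B5, e@B0, e@B6, f@B4}
  B6:  IN={a@B5, b@B3, b@B6, c@B1, c@B5, d@B5, e@B0, e@B6, f@B4}  OUT={a@B5, b@B6, c@B1, c@B5, d@B5, e@B6, f@B4}
  B7:  IN={a@B5, b@B6, c@B1, c@B5, d@B5, e@B6, f@B4}  OUT={a@B5, b@B7, c@B1, c@B5, d@B5, e@B6, f@B4}
  B8:  IN={a@B5, b@B7, c@B1, c@B5, d@B5, e@B6, f@B4}  OUT={a@B5, b@B7, c@B1, c@B5, d@B5, e@B6, f@B4}
  B9:  IN={a@B5, b@B7, c@B1, c@B5, d@B5, e@B6, f@B4}  OUT={a@B5, b@B9, c@B9, d@B5, e@B6, f@B4}

Merge at B4: IN[B4] = OUT[B3] ⊔ OUT[B6] = {a@B5, b@B3, b@B6, c@B1, c@B5, d@B5, e@B0, e@B6, f@B0, f@B4}
Applying B4's transfer function to that IN value gives OUT[B4] (row B4 above).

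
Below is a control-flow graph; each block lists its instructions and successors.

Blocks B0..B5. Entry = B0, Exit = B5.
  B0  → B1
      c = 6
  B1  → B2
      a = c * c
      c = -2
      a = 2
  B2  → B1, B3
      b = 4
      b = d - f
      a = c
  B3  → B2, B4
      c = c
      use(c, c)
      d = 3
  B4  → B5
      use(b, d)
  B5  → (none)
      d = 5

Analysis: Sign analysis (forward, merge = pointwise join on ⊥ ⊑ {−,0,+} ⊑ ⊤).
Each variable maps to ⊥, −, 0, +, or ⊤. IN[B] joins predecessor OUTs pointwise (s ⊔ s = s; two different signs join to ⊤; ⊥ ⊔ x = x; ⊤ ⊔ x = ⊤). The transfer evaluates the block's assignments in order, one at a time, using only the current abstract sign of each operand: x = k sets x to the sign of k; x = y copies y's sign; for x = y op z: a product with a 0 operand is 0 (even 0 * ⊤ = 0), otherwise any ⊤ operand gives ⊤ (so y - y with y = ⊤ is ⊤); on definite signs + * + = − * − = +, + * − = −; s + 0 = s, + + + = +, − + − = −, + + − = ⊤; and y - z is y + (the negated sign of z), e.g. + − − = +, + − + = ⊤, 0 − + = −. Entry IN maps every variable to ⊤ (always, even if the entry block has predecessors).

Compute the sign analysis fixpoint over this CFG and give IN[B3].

Answer: {a: -, b: ⊤, c: -, d: ⊤, e: ⊤, f: ⊤}

Trace:
Converged values:
  B0:  IN=(all ⊤)  OUT={c:+; rest ⊤}
  B1:  IN=(all ⊤)  OUT={a:+, c:-; rest ⊤}
  B2:  IN={c:-; rest ⊤}  OUT={a:-, c:-; rest ⊤}
  B3:  IN={a:-, c:-; rest ⊤}  OUT={a:-, c:-, d:+; rest ⊤}
  B4:  IN={a:-, c:-, d:+; rest ⊤}  OUT={a:-, c:-, d:+; rest ⊤}
  B5:  IN={a:-, c:-, d:+; rest ⊤}  OUT={a:-, c:-, d:+; rest ⊤}

Merge at B3: IN[B3] = OUT[B2] = {a: -, b: ⊤, c: -, d: ⊤, e: ⊤, f: ⊤}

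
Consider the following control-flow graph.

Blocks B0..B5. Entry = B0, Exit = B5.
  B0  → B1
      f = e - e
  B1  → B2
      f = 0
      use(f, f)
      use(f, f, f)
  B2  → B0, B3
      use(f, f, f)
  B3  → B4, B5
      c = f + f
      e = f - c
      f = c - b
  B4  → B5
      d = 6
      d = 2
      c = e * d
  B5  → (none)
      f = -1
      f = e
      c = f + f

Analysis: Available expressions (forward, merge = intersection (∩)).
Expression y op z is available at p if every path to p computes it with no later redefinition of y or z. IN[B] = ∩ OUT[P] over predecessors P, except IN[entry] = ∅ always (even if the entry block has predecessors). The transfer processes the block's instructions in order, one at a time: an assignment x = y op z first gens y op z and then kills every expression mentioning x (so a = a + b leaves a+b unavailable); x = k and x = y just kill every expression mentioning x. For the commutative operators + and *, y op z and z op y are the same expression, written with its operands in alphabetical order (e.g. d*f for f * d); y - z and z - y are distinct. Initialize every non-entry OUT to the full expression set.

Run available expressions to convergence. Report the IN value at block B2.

Answer: {e-e}

Derivation:
Converged values:
  B0:  IN={}  OUT={e-e}
  B1:  IN={e-e}  OUT={e-e}
  B2:  IN={e-e}  OUT={e-e}
  B3:  IN={e-e}  OUT={c-b}
  B4:  IN={c-b}  OUT={d*e}
  B5:  IN={}  OUT={f+f}

Merge at B2: IN[B2] = OUT[B1] = {e-e}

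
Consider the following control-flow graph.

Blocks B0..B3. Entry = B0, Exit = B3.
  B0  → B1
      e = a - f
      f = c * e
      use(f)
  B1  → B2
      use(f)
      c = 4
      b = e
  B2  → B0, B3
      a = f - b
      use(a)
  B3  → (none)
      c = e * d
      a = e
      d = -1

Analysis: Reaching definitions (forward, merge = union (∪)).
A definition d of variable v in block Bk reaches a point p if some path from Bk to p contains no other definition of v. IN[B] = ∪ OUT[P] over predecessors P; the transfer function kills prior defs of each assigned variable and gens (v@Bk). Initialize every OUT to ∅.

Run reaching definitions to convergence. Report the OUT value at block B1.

Answer: {a@B2, b@B1, c@B1, e@B0, f@B0}

Working:
Converged values:
  B0: | IN={a@B2, b@B1, c@B1, e@B0, f@B0} | OUT={a@B2, b@B1, c@B1, e@B0, f@B0}
  B1: | IN={a@B2, b@B1, c@B1, e@B0, f@B0} | OUT={a@B2, b@B1, c@B1, e@B0, f@B0}
  B2: | IN={a@B2, b@B1, c@B1, e@B0, f@B0} | OUT={a@B2, b@B1, c@B1, e@B0, f@B0}
  B3: | IN={a@B2, b@B1, c@B1, e@B0, f@B0} | OUT={a@B3, b@B1, c@B3, d@B3, e@B0, f@B0}

Merge at B1: IN[B1] = OUT[B0] = {a@B2, b@B1, c@B1, e@B0, f@B0}
Applying B1's transfer function to that IN value gives OUT[B1] (row B1 above).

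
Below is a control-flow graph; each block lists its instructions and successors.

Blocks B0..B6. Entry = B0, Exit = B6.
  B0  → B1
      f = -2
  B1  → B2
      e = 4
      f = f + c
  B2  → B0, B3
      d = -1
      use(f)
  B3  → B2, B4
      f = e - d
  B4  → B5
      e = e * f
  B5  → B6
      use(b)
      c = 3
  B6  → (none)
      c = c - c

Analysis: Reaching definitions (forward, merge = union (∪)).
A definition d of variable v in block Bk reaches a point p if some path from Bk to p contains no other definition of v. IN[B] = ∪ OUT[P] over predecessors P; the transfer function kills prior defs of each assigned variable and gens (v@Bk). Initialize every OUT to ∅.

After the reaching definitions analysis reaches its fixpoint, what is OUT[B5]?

Answer: {c@B5, d@B2, e@B4, f@B3}

Derivation:
Fixpoint table:
  B0: | IN={d@B2, e@B1, f@B1, f@B3} | OUT={d@B2, e@B1, f@B0}
  B1: | IN={d@B2, e@B1, f@B0} | OUT={d@B2, e@B1, f@B1}
  B2: | IN={d@B2, e@B1, f@B1, f@B3} | OUT={d@B2, e@B1, f@B1, f@B3}
  B3: | IN={d@B2, e@B1, f@B1, f@B3} | OUT={d@B2, e@B1, f@B3}
  B4: | IN={d@B2, e@B1, f@B3} | OUT={d@B2, e@B4, f@B3}
  B5: | IN={d@B2, e@B4, f@B3} | OUT={c@B5, d@B2, e@B4, f@B3}
  B6: | IN={c@B5, d@B2, e@B4, f@B3} | OUT={c@B6, d@B2, e@B4, f@B3}

Merge at B5: IN[B5] = OUT[B4] = {d@B2, e@B4, f@B3}
Applying B5's transfer function to that IN value gives OUT[B5] (row B5 above).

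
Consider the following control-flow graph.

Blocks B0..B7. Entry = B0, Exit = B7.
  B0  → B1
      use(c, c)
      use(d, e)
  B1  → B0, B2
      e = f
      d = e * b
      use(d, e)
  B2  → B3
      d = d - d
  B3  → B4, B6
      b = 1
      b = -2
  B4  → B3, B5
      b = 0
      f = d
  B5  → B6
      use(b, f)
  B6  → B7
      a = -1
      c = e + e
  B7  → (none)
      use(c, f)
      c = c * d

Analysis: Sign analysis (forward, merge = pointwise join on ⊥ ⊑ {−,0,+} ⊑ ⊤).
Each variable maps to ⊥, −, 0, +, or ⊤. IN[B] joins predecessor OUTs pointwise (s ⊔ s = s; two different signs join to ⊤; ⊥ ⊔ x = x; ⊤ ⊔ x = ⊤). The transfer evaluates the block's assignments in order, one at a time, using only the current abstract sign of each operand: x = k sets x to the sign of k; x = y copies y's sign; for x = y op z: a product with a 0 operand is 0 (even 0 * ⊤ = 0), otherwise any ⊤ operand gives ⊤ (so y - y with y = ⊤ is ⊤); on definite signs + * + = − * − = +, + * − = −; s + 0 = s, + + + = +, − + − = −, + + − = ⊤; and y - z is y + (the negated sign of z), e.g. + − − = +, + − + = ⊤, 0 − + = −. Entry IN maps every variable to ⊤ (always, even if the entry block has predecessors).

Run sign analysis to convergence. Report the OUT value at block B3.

Answer: {a: ⊤, b: -, c: ⊤, d: ⊤, e: ⊤, f: ⊤}

Derivation:
Per-block solution:
  B0:   IN=(all ⊤)   OUT=(all ⊤)
  B1:   IN=(all ⊤)   OUT=(all ⊤)
  B2:   IN=(all ⊤)   OUT=(all ⊤)
  B3:   IN=(all ⊤)   OUT={b:-; rest ⊤}
  B4:   IN={b:-; rest ⊤}   OUT={b:0; rest ⊤}
  B5:   IN={b:0; rest ⊤}   OUT={b:0; rest ⊤}
  B6:   IN=(all ⊤)   OUT={a:-; rest ⊤}
  B7:   IN={a:-; rest ⊤}   OUT={a:-; rest ⊤}

Merge at B3: IN[B3] = OUT[B2] ⊔ OUT[B4] = {a: ⊤, b: ⊤, c: ⊤, d: ⊤, e: ⊤, f: ⊤}
Applying B3's transfer function to that IN value gives OUT[B3] (row B3 above).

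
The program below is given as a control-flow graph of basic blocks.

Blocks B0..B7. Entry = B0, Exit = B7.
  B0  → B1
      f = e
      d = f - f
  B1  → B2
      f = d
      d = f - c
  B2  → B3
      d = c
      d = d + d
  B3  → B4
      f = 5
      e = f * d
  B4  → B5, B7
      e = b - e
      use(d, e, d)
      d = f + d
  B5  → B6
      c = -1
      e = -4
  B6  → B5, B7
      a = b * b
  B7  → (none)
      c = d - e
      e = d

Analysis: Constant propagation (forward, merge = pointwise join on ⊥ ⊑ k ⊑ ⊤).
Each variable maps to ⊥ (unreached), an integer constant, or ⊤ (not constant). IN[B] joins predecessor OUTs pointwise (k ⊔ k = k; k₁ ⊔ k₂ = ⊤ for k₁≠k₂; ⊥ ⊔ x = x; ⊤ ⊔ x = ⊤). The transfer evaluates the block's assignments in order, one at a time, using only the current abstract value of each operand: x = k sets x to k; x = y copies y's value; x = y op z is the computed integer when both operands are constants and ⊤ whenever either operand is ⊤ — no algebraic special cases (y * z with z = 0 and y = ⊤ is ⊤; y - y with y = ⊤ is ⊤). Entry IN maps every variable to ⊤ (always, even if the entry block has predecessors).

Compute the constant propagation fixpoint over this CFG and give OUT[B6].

Fixpoint table:
  B0:  IN=(all ⊤)  OUT=(all ⊤)
  B1:  IN=(all ⊤)  OUT=(all ⊤)
  B2:  IN=(all ⊤)  OUT=(all ⊤)
  B3:  IN=(all ⊤)  OUT={f:5; rest ⊤}
  B4:  IN={f:5; rest ⊤}  OUT={f:5; rest ⊤}
  B5:  IN={f:5; rest ⊤}  OUT={c:-1, e:-4, f:5; rest ⊤}
  B6:  IN={c:-1, e:-4, f:5; rest ⊤}  OUT={c:-1, e:-4, f:5; rest ⊤}
  B7:  IN={f:5; rest ⊤}  OUT={f:5; rest ⊤}

Merge at B6: IN[B6] = OUT[B5] = {a: ⊤, b: ⊤, c: -1, d: ⊤, e: -4, f: 5}
Applying B6's transfer function to that IN value gives OUT[B6] (row B6 above).

Answer: {a: ⊤, b: ⊤, c: -1, d: ⊤, e: -4, f: 5}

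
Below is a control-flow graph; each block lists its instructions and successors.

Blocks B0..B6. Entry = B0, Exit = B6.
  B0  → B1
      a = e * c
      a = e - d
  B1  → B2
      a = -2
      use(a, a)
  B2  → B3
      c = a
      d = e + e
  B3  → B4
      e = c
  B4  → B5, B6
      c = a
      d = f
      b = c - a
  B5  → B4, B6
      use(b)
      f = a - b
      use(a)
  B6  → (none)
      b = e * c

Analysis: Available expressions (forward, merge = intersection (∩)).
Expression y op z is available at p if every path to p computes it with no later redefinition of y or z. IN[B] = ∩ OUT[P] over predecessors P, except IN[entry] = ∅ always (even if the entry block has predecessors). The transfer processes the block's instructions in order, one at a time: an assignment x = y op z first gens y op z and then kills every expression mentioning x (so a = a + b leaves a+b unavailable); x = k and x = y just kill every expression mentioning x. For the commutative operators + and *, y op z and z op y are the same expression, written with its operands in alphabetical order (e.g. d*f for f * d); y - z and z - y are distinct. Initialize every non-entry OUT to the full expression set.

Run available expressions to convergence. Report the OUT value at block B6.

Answer: {c*e, c-a}

Derivation:
Per-block solution:
  B0: | IN={} | OUT={c*e, e-d}
  B1: | IN={c*e, e-d} | OUT={c*e, e-d}
  B2: | IN={c*e, e-d} | OUT={e+e}
  B3: | IN={e+e} | OUT={}
  B4: | IN={} | OUT={c-a}
  B5: | IN={c-a} | OUT={a-b, c-a}
  B6: | IN={c-a} | OUT={c*e, c-a}

Merge at B6: IN[B6] = OUT[B4] ∩ OUT[B5] = {c-a}
Applying B6's transfer function to that IN value gives OUT[B6] (row B6 above).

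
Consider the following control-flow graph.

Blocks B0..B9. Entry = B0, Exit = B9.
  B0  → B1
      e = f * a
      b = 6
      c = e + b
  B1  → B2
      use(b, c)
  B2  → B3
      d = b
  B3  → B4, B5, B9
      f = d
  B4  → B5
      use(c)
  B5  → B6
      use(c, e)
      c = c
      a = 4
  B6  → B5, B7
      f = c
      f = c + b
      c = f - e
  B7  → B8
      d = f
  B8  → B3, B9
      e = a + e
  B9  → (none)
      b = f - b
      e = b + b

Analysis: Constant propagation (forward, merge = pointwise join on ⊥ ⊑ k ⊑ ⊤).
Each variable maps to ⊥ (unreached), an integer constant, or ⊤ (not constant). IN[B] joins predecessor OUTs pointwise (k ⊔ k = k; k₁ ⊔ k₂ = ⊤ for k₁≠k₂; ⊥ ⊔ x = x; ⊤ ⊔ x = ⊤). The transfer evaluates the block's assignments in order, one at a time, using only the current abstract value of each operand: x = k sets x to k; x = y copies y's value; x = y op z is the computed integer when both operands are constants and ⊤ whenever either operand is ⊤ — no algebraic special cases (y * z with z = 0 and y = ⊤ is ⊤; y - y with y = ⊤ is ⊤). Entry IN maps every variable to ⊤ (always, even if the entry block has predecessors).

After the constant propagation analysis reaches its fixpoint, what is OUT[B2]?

Answer: {a: ⊤, b: 6, c: ⊤, d: 6, e: ⊤, f: ⊤}

Working:
Converged values:
  B0:   IN=(all ⊤)   OUT={b:6; rest ⊤}
  B1:   IN={b:6; rest ⊤}   OUT={b:6; rest ⊤}
  B2:   IN={b:6; rest ⊤}   OUT={b:6, d:6; rest ⊤}
  B3:   IN={b:6; rest ⊤}   OUT={b:6; rest ⊤}
  B4:   IN={b:6; rest ⊤}   OUT={b:6; rest ⊤}
  B5:   IN={b:6; rest ⊤}   OUT={a:4, b:6; rest ⊤}
  B6:   IN={a:4, b:6; rest ⊤}   OUT={a:4, b:6; rest ⊤}
  B7:   IN={a:4, b:6; rest ⊤}   OUT={a:4, b:6; rest ⊤}
  B8:   IN={a:4, b:6; rest ⊤}   OUT={a:4, b:6; rest ⊤}
  B9:   IN={b:6; rest ⊤}   OUT=(all ⊤)

Merge at B2: IN[B2] = OUT[B1] = {a: ⊤, b: 6, c: ⊤, d: ⊤, e: ⊤, f: ⊤}
Applying B2's transfer function to that IN value gives OUT[B2] (row B2 above).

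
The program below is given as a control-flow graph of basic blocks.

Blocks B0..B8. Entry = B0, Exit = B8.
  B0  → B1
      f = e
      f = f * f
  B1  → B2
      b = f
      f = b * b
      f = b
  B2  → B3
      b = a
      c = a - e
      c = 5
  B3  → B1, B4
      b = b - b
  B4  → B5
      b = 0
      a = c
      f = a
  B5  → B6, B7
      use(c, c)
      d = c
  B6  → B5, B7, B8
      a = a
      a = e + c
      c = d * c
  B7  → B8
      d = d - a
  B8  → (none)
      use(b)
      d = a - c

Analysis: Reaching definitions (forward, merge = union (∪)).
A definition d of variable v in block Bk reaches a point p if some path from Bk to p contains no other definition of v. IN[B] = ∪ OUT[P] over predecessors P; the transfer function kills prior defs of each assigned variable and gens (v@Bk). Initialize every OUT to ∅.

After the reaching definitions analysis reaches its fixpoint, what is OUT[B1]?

Fixpoint table:
  B0:  IN={}  OUT={f@B0}
  B1:  IN={b@B3, c@B2, f@B0, f@B1}  OUT={b@B1, c@B2, f@B1}
  B2:  IN={b@B1, c@B2, f@B1}  OUT={b@B2, c@B2, f@B1}
  B3:  IN={b@B2, c@B2, f@B1}  OUT={b@B3, c@B2, f@B1}
  B4:  IN={b@B3, c@B2, f@B1}  OUT={a@B4, b@B4, c@B2, f@B4}
  B5:  IN={a@B4, a@B6, b@B4, c@B2, c@B6, d@B5, f@B4}  OUT={a@B4, a@B6, b@B4, c@B2, c@B6, d@B5, f@B4}
  B6:  IN={a@B4, a@B6, b@B4, c@B2, c@B6, d@B5, f@B4}  OUT={a@B6, b@B4, c@B6, d@B5, f@B4}
  B7:  IN={a@B4, a@B6, b@B4, c@B2, c@B6, d@B5, f@B4}  OUT={a@B4, a@B6, b@B4, c@B2, c@B6, d@B7, f@B4}
  B8:  IN={a@B4, a@B6, b@B4, c@B2, c@B6, d@B5, d@B7, f@B4}  OUT={a@B4, a@B6, b@B4, c@B2, c@B6, d@B8, f@B4}

Merge at B1: IN[B1] = OUT[B0] ⊔ OUT[B3] = {b@B3, c@B2, f@B0, f@B1}
Applying B1's transfer function to that IN value gives OUT[B1] (row B1 above).

Answer: {b@B1, c@B2, f@B1}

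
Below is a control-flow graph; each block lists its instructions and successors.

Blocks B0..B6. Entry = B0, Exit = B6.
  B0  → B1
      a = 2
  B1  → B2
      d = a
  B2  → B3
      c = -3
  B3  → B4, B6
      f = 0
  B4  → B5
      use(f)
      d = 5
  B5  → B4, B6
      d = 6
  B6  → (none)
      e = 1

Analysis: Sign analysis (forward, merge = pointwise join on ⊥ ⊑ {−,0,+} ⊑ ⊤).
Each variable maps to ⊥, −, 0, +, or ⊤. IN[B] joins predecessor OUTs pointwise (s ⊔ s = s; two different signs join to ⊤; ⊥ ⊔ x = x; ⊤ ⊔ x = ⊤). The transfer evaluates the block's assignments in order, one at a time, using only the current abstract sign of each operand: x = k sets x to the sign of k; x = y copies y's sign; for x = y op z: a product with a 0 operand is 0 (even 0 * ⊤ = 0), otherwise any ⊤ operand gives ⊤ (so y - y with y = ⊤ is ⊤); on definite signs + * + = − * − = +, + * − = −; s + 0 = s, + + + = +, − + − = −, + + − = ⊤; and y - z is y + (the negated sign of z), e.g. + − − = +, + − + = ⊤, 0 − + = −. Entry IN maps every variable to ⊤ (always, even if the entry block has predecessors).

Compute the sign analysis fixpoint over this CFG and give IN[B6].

Converged values:
  B0:   IN=(all ⊤)   OUT={a:+; rest ⊤}
  B1:   IN={a:+; rest ⊤}   OUT={a:+, d:+; rest ⊤}
  B2:   IN={a:+, d:+; rest ⊤}   OUT={a:+, c:-, d:+; rest ⊤}
  B3:   IN={a:+, c:-, d:+; rest ⊤}   OUT={a:+, c:-, d:+, f:0; rest ⊤}
  B4:   IN={a:+, c:-, d:+, f:0; rest ⊤}   OUT={a:+, c:-, d:+, f:0; rest ⊤}
  B5:   IN={a:+, c:-, d:+, f:0; rest ⊤}   OUT={a:+, c:-, d:+, f:0; rest ⊤}
  B6:   IN={a:+, c:-, d:+, f:0; rest ⊤}   OUT={a:+, c:-, d:+, e:+, f:0; rest ⊤}

Merge at B6: IN[B6] = OUT[B3] ⊔ OUT[B5] = {a: +, b: ⊤, c: -, d: +, e: ⊤, f: 0}

Answer: {a: +, b: ⊤, c: -, d: +, e: ⊤, f: 0}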